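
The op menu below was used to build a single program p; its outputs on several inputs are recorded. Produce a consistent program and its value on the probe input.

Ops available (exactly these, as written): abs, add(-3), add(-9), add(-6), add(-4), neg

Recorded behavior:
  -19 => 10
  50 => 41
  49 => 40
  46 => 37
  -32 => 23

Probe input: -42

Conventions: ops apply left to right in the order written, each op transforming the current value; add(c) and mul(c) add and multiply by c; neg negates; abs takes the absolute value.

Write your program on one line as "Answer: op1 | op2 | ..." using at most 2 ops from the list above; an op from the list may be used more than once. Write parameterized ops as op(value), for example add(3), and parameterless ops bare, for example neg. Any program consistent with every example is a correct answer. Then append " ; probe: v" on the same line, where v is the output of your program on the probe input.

abs | add(-9) ; probe: 33

Check, running the answer program on each example:
  -19 -> 19 -> 10
  50 -> 50 -> 41
  49 -> 49 -> 40
  46 -> 46 -> 37
  -32 -> 32 -> 23
  probe: -42 -> 42 -> 33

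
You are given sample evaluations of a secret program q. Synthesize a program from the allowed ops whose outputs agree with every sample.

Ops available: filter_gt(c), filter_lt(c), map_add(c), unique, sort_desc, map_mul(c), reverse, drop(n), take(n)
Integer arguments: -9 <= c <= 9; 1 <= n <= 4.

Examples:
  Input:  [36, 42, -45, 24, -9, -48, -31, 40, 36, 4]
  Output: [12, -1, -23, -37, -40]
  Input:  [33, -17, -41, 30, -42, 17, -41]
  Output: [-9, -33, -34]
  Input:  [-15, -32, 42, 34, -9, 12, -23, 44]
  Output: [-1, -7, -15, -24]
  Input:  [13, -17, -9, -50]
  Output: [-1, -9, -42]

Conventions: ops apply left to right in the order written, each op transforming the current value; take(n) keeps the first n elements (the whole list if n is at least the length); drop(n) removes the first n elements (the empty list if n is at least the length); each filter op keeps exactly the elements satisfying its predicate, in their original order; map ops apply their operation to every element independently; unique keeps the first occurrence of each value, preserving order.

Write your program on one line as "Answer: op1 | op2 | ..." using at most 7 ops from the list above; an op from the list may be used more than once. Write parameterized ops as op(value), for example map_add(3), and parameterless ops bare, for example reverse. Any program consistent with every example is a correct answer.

filter_lt(9) | reverse | unique | reverse | map_add(8) | sort_desc

Check, running the answer program on each example:
  [36, 42, -45, 24, -9, -48, -31, 40, 36, 4] -> [-45, -9, -48, -31, 4] -> [4, -31, -48, -9, -45] -> [4, -31, -48, -9, -45] -> [-45, -9, -48, -31, 4] -> [-37, -1, -40, -23, 12] -> [12, -1, -23, -37, -40]
  [33, -17, -41, 30, -42, 17, -41] -> [-17, -41, -42, -41] -> [-41, -42, -41, -17] -> [-41, -42, -17] -> [-17, -42, -41] -> [-9, -34, -33] -> [-9, -33, -34]
  [-15, -32, 42, 34, -9, 12, -23, 44] -> [-15, -32, -9, -23] -> [-23, -9, -32, -15] -> [-23, -9, -32, -15] -> [-15, -32, -9, -23] -> [-7, -24, -1, -15] -> [-1, -7, -15, -24]
  [13, -17, -9, -50] -> [-17, -9, -50] -> [-50, -9, -17] -> [-50, -9, -17] -> [-17, -9, -50] -> [-9, -1, -42] -> [-1, -9, -42]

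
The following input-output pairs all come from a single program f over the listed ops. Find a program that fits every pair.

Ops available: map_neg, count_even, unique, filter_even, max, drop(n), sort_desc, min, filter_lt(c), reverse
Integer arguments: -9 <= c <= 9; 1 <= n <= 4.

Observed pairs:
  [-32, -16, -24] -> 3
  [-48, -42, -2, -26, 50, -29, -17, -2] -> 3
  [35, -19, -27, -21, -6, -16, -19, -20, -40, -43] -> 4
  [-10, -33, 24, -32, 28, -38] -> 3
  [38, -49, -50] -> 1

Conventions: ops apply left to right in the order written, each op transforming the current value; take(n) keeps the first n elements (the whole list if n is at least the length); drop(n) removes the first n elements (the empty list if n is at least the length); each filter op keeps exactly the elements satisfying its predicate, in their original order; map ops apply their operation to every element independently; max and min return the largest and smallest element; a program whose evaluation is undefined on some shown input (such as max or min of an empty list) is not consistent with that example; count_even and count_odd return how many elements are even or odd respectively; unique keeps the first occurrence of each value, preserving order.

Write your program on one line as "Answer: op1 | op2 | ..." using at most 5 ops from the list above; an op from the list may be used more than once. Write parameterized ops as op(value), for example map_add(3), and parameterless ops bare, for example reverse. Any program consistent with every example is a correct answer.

filter_even | filter_lt(-5) | map_neg | count_even

Check, running the answer program on each example:
  [-32, -16, -24] -> [-32, -16, -24] -> [-32, -16, -24] -> [32, 16, 24] -> 3
  [-48, -42, -2, -26, 50, -29, -17, -2] -> [-48, -42, -2, -26, 50, -2] -> [-48, -42, -26] -> [48, 42, 26] -> 3
  [35, -19, -27, -21, -6, -16, -19, -20, -40, -43] -> [-6, -16, -20, -40] -> [-6, -16, -20, -40] -> [6, 16, 20, 40] -> 4
  [-10, -33, 24, -32, 28, -38] -> [-10, 24, -32, 28, -38] -> [-10, -32, -38] -> [10, 32, 38] -> 3
  [38, -49, -50] -> [38, -50] -> [-50] -> [50] -> 1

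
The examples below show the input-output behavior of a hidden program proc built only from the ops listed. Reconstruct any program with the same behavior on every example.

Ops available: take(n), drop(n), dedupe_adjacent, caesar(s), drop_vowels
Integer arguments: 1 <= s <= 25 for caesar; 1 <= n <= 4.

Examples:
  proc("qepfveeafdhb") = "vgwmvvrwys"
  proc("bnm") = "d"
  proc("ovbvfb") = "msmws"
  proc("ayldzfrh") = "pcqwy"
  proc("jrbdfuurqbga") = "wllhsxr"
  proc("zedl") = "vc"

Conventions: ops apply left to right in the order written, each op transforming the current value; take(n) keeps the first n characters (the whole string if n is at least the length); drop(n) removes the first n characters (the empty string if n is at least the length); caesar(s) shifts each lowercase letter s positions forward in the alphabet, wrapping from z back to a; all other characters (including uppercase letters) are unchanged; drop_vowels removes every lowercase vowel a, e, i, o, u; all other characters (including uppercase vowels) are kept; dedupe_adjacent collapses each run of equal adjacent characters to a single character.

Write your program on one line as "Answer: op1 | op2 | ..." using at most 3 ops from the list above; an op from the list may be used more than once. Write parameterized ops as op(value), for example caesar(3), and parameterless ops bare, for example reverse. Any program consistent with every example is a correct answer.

caesar(17) | drop_vowels | drop(1)

Check, running the answer program on each example:
  "qepfveeafdhb" -> "hvgwmvvrwuys" -> "hvgwmvvrwys" -> "vgwmvvrwys"
  "bnm" -> "sed" -> "sd" -> "d"
  "ovbvfb" -> "fmsmws" -> "fmsmws" -> "msmws"
  "ayldzfrh" -> "rpcuqwiy" -> "rpcqwy" -> "pcqwy"
  "jrbdfuurqbga" -> "aisuwllihsxr" -> "swllhsxr" -> "wllhsxr"
  "zedl" -> "qvuc" -> "qvc" -> "vc"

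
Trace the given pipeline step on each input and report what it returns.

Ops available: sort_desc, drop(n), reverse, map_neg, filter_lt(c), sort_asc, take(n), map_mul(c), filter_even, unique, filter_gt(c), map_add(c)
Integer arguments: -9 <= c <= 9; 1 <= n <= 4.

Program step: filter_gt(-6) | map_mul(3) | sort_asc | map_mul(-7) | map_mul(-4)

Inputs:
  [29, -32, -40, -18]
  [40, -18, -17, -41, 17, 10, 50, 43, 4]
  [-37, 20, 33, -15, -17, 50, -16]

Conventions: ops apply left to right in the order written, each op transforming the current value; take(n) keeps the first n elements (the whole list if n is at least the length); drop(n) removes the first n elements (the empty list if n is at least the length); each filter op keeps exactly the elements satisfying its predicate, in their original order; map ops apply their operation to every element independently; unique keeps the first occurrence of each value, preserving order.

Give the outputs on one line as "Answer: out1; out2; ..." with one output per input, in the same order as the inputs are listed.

[2436]; [336, 840, 1428, 3360, 3612, 4200]; [1680, 2772, 4200]

Execution, op by op:
  [29, -32, -40, -18] -> [29] -> [87] -> [87] -> [-609] -> [2436]
  [40, -18, -17, -41, 17, 10, 50, 43, 4] -> [40, 17, 10, 50, 43, 4] -> [120, 51, 30, 150, 129, 12] -> [12, 30, 51, 120, 129, 150] -> [-84, -210, -357, -840, -903, -1050] -> [336, 840, 1428, 3360, 3612, 4200]
  [-37, 20, 33, -15, -17, 50, -16] -> [20, 33, 50] -> [60, 99, 150] -> [60, 99, 150] -> [-420, -693, -1050] -> [1680, 2772, 4200]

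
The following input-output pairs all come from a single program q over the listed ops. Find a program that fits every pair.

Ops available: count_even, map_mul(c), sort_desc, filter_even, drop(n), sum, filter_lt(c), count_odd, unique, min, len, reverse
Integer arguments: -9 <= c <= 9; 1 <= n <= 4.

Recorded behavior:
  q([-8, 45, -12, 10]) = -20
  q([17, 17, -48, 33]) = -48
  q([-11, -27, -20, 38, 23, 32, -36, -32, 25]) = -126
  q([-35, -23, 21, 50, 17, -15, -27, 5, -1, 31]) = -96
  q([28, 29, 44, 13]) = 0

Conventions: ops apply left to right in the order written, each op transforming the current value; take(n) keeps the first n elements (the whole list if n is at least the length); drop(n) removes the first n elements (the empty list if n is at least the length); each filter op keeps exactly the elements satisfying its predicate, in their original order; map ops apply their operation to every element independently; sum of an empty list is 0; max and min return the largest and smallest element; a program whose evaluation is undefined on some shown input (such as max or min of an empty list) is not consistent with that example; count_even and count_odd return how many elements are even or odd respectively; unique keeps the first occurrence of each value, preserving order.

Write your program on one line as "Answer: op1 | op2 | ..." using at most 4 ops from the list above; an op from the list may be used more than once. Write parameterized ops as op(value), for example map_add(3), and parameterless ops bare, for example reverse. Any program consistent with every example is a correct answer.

sort_desc | filter_lt(6) | sum

Check, running the answer program on each example:
  [-8, 45, -12, 10] -> [45, 10, -8, -12] -> [-8, -12] -> -20
  [17, 17, -48, 33] -> [33, 17, 17, -48] -> [-48] -> -48
  [-11, -27, -20, 38, 23, 32, -36, -32, 25] -> [38, 32, 25, 23, -11, -20, -27, -32, -36] -> [-11, -20, -27, -32, -36] -> -126
  [-35, -23, 21, 50, 17, -15, -27, 5, -1, 31] -> [50, 31, 21, 17, 5, -1, -15, -23, -27, -35] -> [5, -1, -15, -23, -27, -35] -> -96
  [28, 29, 44, 13] -> [44, 29, 28, 13] -> [] -> 0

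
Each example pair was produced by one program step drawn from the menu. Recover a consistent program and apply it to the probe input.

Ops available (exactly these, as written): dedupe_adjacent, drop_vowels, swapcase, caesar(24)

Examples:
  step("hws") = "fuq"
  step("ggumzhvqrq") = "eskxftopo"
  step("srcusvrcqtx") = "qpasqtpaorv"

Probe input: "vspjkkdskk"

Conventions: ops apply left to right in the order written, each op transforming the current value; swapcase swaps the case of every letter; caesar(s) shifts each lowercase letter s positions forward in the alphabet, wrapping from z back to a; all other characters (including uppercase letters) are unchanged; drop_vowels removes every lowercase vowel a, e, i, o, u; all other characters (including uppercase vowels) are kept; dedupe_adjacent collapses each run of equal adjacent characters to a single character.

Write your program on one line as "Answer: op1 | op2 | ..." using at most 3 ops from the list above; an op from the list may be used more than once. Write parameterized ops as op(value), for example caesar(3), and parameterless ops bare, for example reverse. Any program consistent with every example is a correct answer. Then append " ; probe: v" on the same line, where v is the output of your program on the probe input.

dedupe_adjacent | caesar(24) ; probe: "tqnhibqi"

Check, running the answer program on each example:
  "hws" -> "hws" -> "fuq"
  "ggumzhvqrq" -> "gumzhvqrq" -> "eskxftopo"
  "srcusvrcqtx" -> "srcusvrcqtx" -> "qpasqtpaorv"
  probe: "vspjkkdskk" -> "vspjkdsk" -> "tqnhibqi"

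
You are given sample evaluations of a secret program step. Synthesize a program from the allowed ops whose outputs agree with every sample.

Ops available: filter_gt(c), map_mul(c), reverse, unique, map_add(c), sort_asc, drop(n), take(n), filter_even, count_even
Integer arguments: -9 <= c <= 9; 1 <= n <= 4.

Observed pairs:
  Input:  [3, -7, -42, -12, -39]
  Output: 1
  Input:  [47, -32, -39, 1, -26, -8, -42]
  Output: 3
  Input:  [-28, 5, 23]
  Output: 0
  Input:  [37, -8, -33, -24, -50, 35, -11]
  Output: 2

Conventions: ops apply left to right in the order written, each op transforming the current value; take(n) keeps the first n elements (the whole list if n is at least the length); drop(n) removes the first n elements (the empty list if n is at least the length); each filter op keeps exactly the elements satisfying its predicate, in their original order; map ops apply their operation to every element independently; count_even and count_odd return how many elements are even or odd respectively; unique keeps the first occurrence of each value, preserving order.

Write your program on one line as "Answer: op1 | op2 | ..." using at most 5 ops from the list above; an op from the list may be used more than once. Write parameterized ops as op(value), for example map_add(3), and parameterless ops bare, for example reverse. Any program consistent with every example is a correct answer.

drop(3) | reverse | sort_asc | count_even

Check, running the answer program on each example:
  [3, -7, -42, -12, -39] -> [-12, -39] -> [-39, -12] -> [-39, -12] -> 1
  [47, -32, -39, 1, -26, -8, -42] -> [1, -26, -8, -42] -> [-42, -8, -26, 1] -> [-42, -26, -8, 1] -> 3
  [-28, 5, 23] -> [] -> [] -> [] -> 0
  [37, -8, -33, -24, -50, 35, -11] -> [-24, -50, 35, -11] -> [-11, 35, -50, -24] -> [-50, -24, -11, 35] -> 2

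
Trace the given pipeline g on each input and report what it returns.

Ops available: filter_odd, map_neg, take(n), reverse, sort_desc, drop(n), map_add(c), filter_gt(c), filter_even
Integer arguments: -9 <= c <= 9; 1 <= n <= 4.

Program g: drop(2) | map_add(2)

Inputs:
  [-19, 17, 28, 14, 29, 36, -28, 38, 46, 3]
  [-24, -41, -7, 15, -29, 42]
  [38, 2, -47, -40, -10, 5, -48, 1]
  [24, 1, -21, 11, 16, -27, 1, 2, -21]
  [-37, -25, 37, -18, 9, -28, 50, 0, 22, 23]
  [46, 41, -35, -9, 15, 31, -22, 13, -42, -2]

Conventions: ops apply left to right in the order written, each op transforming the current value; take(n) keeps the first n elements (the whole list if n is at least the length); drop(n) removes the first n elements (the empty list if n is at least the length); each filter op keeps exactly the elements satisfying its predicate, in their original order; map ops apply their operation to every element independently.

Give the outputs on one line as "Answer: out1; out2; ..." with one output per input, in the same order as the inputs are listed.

[30, 16, 31, 38, -26, 40, 48, 5]; [-5, 17, -27, 44]; [-45, -38, -8, 7, -46, 3]; [-19, 13, 18, -25, 3, 4, -19]; [39, -16, 11, -26, 52, 2, 24, 25]; [-33, -7, 17, 33, -20, 15, -40, 0]

Execution, op by op:
  [-19, 17, 28, 14, 29, 36, -28, 38, 46, 3] -> [28, 14, 29, 36, -28, 38, 46, 3] -> [30, 16, 31, 38, -26, 40, 48, 5]
  [-24, -41, -7, 15, -29, 42] -> [-7, 15, -29, 42] -> [-5, 17, -27, 44]
  [38, 2, -47, -40, -10, 5, -48, 1] -> [-47, -40, -10, 5, -48, 1] -> [-45, -38, -8, 7, -46, 3]
  [24, 1, -21, 11, 16, -27, 1, 2, -21] -> [-21, 11, 16, -27, 1, 2, -21] -> [-19, 13, 18, -25, 3, 4, -19]
  [-37, -25, 37, -18, 9, -28, 50, 0, 22, 23] -> [37, -18, 9, -28, 50, 0, 22, 23] -> [39, -16, 11, -26, 52, 2, 24, 25]
  [46, 41, -35, -9, 15, 31, -22, 13, -42, -2] -> [-35, -9, 15, 31, -22, 13, -42, -2] -> [-33, -7, 17, 33, -20, 15, -40, 0]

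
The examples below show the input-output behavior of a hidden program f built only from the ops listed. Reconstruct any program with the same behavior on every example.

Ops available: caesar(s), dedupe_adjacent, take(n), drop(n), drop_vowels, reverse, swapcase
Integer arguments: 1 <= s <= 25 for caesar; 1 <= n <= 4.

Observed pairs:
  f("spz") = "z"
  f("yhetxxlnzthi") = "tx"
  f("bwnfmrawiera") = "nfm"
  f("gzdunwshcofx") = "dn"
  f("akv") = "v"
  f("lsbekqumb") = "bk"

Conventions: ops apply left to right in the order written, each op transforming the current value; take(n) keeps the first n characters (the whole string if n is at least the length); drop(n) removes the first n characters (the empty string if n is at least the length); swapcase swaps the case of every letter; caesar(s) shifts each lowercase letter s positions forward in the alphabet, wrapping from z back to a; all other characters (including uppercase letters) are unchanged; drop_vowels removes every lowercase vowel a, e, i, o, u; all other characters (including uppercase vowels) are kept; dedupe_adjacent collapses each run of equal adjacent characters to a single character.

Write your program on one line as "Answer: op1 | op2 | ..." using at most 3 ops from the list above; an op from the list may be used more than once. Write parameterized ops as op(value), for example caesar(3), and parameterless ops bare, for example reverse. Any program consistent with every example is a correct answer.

drop(2) | take(3) | drop_vowels

Check, running the answer program on each example:
  "spz" -> "z" -> "z" -> "z"
  "yhetxxlnzthi" -> "etxxlnzthi" -> "etx" -> "tx"
  "bwnfmrawiera" -> "nfmrawiera" -> "nfm" -> "nfm"
  "gzdunwshcofx" -> "dunwshcofx" -> "dun" -> "dn"
  "akv" -> "v" -> "v" -> "v"
  "lsbekqumb" -> "bekqumb" -> "bek" -> "bk"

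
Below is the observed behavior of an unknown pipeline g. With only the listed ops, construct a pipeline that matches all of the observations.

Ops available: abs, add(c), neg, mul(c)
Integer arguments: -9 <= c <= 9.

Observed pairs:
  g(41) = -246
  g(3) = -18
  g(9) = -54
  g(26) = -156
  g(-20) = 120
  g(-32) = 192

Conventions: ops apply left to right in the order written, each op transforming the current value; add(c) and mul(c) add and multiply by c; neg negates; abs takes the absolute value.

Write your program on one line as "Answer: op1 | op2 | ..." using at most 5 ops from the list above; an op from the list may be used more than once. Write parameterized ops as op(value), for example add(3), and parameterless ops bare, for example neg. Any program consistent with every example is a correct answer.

neg | mul(-2) | neg | mul(3)

Check, running the answer program on each example:
  41 -> -41 -> 82 -> -82 -> -246
  3 -> -3 -> 6 -> -6 -> -18
  9 -> -9 -> 18 -> -18 -> -54
  26 -> -26 -> 52 -> -52 -> -156
  -20 -> 20 -> -40 -> 40 -> 120
  -32 -> 32 -> -64 -> 64 -> 192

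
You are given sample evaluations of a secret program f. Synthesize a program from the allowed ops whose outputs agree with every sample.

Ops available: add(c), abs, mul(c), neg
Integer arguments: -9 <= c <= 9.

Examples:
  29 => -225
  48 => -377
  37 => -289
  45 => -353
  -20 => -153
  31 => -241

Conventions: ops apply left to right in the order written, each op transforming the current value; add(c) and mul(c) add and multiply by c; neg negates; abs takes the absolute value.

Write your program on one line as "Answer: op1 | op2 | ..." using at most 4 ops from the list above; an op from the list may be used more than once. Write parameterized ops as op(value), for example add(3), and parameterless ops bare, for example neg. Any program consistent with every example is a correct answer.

abs | mul(-8) | add(7)

Check, running the answer program on each example:
  29 -> 29 -> -232 -> -225
  48 -> 48 -> -384 -> -377
  37 -> 37 -> -296 -> -289
  45 -> 45 -> -360 -> -353
  -20 -> 20 -> -160 -> -153
  31 -> 31 -> -248 -> -241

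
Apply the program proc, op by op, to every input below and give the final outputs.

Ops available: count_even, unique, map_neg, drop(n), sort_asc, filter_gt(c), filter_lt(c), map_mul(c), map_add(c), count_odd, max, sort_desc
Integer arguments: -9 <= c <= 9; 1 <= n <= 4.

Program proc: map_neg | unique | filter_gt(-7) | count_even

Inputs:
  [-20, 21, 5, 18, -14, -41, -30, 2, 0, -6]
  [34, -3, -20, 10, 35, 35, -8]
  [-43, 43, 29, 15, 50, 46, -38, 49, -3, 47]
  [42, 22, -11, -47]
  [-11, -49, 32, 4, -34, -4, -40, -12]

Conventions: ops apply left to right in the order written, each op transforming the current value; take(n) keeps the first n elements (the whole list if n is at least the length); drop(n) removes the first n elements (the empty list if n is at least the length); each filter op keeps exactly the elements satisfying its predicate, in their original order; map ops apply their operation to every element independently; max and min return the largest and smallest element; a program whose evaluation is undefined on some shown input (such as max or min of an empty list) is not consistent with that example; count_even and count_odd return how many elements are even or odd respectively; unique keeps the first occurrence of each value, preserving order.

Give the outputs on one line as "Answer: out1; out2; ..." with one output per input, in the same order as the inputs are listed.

Execution, op by op:
  [-20, 21, 5, 18, -14, -41, -30, 2, 0, -6] -> [20, -21, -5, -18, 14, 41, 30, -2, 0, 6] -> [20, -21, -5, -18, 14, 41, 30, -2, 0, 6] -> [20, -5, 14, 41, 30, -2, 0, 6] -> 6
  [34, -3, -20, 10, 35, 35, -8] -> [-34, 3, 20, -10, -35, -35, 8] -> [-34, 3, 20, -10, -35, 8] -> [3, 20, 8] -> 2
  [-43, 43, 29, 15, 50, 46, -38, 49, -3, 47] -> [43, -43, -29, -15, -50, -46, 38, -49, 3, -47] -> [43, -43, -29, -15, -50, -46, 38, -49, 3, -47] -> [43, 38, 3] -> 1
  [42, 22, -11, -47] -> [-42, -22, 11, 47] -> [-42, -22, 11, 47] -> [11, 47] -> 0
  [-11, -49, 32, 4, -34, -4, -40, -12] -> [11, 49, -32, -4, 34, 4, 40, 12] -> [11, 49, -32, -4, 34, 4, 40, 12] -> [11, 49, -4, 34, 4, 40, 12] -> 5

6; 2; 1; 0; 5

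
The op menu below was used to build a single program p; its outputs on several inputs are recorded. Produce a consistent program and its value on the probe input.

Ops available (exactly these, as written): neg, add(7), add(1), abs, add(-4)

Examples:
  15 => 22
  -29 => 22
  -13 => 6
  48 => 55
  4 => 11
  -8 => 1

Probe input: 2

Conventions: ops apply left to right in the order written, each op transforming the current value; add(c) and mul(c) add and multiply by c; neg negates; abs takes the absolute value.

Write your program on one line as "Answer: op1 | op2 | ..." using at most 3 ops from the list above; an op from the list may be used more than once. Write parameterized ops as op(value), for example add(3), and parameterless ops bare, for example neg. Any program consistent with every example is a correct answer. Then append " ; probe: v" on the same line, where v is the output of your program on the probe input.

add(7) | abs ; probe: 9

Check, running the answer program on each example:
  15 -> 22 -> 22
  -29 -> -22 -> 22
  -13 -> -6 -> 6
  48 -> 55 -> 55
  4 -> 11 -> 11
  -8 -> -1 -> 1
  probe: 2 -> 9 -> 9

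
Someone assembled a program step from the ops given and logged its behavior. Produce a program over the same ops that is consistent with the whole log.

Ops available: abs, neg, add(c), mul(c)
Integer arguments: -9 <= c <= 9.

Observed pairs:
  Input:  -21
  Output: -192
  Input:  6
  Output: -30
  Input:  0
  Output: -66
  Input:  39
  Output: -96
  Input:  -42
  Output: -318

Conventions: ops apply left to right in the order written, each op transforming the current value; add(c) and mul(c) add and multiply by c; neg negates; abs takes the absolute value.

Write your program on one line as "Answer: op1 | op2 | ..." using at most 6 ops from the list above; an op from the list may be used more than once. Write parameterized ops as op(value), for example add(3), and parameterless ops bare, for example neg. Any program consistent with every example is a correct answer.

add(-9) | neg | add(8) | abs | add(-6) | mul(-6)

Check, running the answer program on each example:
  -21 -> -30 -> 30 -> 38 -> 38 -> 32 -> -192
  6 -> -3 -> 3 -> 11 -> 11 -> 5 -> -30
  0 -> -9 -> 9 -> 17 -> 17 -> 11 -> -66
  39 -> 30 -> -30 -> -22 -> 22 -> 16 -> -96
  -42 -> -51 -> 51 -> 59 -> 59 -> 53 -> -318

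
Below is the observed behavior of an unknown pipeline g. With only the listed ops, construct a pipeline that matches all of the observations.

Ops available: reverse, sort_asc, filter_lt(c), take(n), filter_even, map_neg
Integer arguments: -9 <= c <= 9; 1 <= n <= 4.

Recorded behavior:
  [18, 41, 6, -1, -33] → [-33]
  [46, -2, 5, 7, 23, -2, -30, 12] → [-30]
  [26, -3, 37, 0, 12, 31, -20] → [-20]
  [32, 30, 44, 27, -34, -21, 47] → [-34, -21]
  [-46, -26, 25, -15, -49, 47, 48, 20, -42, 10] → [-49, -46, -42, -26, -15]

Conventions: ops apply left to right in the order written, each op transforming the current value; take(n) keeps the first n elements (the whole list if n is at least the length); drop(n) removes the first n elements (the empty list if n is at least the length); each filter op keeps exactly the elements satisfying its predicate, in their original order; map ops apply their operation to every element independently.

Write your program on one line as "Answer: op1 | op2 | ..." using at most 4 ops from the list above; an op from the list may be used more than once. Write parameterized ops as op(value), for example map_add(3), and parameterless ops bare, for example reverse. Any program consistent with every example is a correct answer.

reverse | filter_lt(-8) | sort_asc

Check, running the answer program on each example:
  [18, 41, 6, -1, -33] -> [-33, -1, 6, 41, 18] -> [-33] -> [-33]
  [46, -2, 5, 7, 23, -2, -30, 12] -> [12, -30, -2, 23, 7, 5, -2, 46] -> [-30] -> [-30]
  [26, -3, 37, 0, 12, 31, -20] -> [-20, 31, 12, 0, 37, -3, 26] -> [-20] -> [-20]
  [32, 30, 44, 27, -34, -21, 47] -> [47, -21, -34, 27, 44, 30, 32] -> [-21, -34] -> [-34, -21]
  [-46, -26, 25, -15, -49, 47, 48, 20, -42, 10] -> [10, -42, 20, 48, 47, -49, -15, 25, -26, -46] -> [-42, -49, -15, -26, -46] -> [-49, -46, -42, -26, -15]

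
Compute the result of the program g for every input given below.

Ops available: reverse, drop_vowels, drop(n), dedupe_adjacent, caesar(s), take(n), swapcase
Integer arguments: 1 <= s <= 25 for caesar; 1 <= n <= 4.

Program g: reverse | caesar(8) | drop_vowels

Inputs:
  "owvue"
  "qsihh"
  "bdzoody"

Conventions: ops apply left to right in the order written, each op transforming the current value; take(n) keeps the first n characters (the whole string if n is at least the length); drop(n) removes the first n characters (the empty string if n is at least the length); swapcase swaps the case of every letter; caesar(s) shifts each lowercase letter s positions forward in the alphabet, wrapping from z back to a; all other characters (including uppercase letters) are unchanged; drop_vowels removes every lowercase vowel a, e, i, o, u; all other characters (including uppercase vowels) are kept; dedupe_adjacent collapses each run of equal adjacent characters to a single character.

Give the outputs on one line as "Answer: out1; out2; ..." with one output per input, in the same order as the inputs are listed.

"mcdw"; "ppqy"; "glwwhlj"

Execution, op by op:
  "owvue" -> "euvwo" -> "mcdew" -> "mcdw"
  "qsihh" -> "hhisq" -> "ppqay" -> "ppqy"
  "bdzoody" -> "ydoozdb" -> "glwwhlj" -> "glwwhlj"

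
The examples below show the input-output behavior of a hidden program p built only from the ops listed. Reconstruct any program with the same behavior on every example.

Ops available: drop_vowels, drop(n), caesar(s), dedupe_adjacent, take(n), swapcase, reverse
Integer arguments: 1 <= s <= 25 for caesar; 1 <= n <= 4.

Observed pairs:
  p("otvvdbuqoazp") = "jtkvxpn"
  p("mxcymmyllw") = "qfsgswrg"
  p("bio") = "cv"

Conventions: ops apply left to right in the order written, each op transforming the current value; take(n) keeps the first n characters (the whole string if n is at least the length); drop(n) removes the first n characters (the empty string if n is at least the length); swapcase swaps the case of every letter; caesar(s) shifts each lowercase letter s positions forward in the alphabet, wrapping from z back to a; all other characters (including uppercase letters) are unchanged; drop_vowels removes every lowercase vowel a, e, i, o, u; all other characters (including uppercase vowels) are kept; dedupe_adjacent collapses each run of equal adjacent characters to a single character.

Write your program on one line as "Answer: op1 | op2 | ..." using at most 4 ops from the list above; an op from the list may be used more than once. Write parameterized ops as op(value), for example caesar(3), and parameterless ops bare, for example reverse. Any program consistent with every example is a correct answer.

reverse | caesar(20) | drop_vowels | dedupe_adjacent

Check, running the answer program on each example:
  "otvvdbuqoazp" -> "pzaoqubdvvto" -> "jtuikovxppni" -> "jtkvxppn" -> "jtkvxpn"
  "mxcymmyllw" -> "wllymmycxm" -> "qffsggswrg" -> "qffsggswrg" -> "qfsgswrg"
  "bio" -> "oib" -> "icv" -> "cv" -> "cv"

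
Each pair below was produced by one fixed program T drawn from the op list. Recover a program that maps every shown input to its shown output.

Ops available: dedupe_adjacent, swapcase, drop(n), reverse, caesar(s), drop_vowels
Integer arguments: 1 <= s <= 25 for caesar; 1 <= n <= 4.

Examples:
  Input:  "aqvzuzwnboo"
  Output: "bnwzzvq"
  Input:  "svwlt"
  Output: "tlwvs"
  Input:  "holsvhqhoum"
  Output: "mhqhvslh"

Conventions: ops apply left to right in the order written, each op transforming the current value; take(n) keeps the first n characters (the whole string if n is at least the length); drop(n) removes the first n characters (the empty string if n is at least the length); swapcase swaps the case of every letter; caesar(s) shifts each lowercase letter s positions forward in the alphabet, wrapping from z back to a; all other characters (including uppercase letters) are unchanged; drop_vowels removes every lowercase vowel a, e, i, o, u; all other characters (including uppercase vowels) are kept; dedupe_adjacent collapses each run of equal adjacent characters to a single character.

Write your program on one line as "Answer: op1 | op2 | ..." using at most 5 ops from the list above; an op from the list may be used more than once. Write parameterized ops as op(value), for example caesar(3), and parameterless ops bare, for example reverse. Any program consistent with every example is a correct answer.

reverse | dedupe_adjacent | reverse | drop_vowels | reverse

Check, running the answer program on each example:
  "aqvzuzwnboo" -> "oobnwzuzvqa" -> "obnwzuzvqa" -> "aqvzuzwnbo" -> "qvzzwnb" -> "bnwzzvq"
  "svwlt" -> "tlwvs" -> "tlwvs" -> "svwlt" -> "svwlt" -> "tlwvs"
  "holsvhqhoum" -> "muohqhvsloh" -> "muohqhvsloh" -> "holsvhqhoum" -> "hlsvhqhm" -> "mhqhvslh"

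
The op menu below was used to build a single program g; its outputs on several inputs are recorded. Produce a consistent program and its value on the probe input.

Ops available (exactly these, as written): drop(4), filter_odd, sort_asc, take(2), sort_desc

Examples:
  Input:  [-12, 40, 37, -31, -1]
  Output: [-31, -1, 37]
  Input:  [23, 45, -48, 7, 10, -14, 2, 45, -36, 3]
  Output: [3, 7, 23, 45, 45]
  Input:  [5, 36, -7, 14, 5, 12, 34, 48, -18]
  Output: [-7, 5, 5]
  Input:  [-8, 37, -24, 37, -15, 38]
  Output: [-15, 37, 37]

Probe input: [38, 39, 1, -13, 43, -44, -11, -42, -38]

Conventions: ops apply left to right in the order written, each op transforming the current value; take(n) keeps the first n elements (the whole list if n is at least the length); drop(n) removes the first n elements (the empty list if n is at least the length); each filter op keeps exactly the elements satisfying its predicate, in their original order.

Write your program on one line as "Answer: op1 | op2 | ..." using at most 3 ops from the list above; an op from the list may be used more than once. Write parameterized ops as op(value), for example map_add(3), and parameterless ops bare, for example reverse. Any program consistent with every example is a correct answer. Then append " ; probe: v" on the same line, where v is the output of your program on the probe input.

filter_odd | sort_asc ; probe: [-13, -11, 1, 39, 43]

Check, running the answer program on each example:
  [-12, 40, 37, -31, -1] -> [37, -31, -1] -> [-31, -1, 37]
  [23, 45, -48, 7, 10, -14, 2, 45, -36, 3] -> [23, 45, 7, 45, 3] -> [3, 7, 23, 45, 45]
  [5, 36, -7, 14, 5, 12, 34, 48, -18] -> [5, -7, 5] -> [-7, 5, 5]
  [-8, 37, -24, 37, -15, 38] -> [37, 37, -15] -> [-15, 37, 37]
  probe: [38, 39, 1, -13, 43, -44, -11, -42, -38] -> [39, 1, -13, 43, -11] -> [-13, -11, 1, 39, 43]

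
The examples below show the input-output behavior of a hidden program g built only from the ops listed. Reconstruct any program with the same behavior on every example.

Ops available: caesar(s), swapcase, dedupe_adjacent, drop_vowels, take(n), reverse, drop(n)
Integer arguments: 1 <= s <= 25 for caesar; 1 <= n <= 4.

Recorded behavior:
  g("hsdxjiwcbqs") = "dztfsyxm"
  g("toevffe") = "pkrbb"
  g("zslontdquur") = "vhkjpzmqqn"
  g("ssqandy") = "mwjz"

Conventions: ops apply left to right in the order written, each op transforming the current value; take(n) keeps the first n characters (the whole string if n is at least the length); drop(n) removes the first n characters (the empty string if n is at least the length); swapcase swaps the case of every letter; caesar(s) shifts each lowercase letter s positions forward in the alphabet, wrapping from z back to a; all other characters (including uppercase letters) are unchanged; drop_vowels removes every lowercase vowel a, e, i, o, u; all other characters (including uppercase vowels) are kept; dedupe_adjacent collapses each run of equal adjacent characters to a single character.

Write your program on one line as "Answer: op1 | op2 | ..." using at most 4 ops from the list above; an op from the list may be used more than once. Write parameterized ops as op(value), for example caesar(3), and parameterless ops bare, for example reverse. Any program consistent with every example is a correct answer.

reverse | caesar(22) | reverse | drop_vowels

Check, running the answer program on each example:
  "hsdxjiwcbqs" -> "sqbcwijxdsh" -> "omxyseftzod" -> "doztfesyxmo" -> "dztfsyxm"
  "toevffe" -> "effveot" -> "abbrakp" -> "pkarbba" -> "pkrbb"
  "zslontdquur" -> "ruuqdtnolsz" -> "nqqmzpjkhov" -> "vohkjpzmqqn" -> "vhkjpzmqqn"
  "ssqandy" -> "ydnaqss" -> "uzjwmoo" -> "oomwjzu" -> "mwjz"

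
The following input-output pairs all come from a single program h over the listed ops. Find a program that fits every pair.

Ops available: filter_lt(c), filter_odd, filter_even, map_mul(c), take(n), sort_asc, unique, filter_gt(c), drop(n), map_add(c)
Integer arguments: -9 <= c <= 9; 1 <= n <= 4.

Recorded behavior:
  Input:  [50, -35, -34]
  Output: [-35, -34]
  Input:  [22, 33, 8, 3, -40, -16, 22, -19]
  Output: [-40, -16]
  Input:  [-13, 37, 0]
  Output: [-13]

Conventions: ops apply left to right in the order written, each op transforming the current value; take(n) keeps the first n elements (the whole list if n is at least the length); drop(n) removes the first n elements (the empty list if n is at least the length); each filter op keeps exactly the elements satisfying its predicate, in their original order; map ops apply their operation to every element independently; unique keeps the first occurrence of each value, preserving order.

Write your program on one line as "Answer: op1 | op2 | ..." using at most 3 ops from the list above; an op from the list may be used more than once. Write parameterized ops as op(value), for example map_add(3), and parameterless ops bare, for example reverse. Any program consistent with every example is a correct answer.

filter_lt(2) | take(2) | filter_lt(-7)

Check, running the answer program on each example:
  [50, -35, -34] -> [-35, -34] -> [-35, -34] -> [-35, -34]
  [22, 33, 8, 3, -40, -16, 22, -19] -> [-40, -16, -19] -> [-40, -16] -> [-40, -16]
  [-13, 37, 0] -> [-13, 0] -> [-13, 0] -> [-13]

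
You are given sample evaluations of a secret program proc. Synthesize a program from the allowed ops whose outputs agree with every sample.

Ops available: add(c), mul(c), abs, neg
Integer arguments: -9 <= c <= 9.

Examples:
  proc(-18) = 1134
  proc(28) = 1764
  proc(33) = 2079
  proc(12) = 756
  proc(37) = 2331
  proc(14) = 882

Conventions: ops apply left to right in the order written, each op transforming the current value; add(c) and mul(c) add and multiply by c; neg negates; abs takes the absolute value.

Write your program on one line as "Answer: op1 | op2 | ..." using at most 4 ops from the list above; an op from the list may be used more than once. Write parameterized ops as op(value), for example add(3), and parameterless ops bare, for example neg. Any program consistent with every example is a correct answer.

abs | mul(7) | mul(9)

Check, running the answer program on each example:
  -18 -> 18 -> 126 -> 1134
  28 -> 28 -> 196 -> 1764
  33 -> 33 -> 231 -> 2079
  12 -> 12 -> 84 -> 756
  37 -> 37 -> 259 -> 2331
  14 -> 14 -> 98 -> 882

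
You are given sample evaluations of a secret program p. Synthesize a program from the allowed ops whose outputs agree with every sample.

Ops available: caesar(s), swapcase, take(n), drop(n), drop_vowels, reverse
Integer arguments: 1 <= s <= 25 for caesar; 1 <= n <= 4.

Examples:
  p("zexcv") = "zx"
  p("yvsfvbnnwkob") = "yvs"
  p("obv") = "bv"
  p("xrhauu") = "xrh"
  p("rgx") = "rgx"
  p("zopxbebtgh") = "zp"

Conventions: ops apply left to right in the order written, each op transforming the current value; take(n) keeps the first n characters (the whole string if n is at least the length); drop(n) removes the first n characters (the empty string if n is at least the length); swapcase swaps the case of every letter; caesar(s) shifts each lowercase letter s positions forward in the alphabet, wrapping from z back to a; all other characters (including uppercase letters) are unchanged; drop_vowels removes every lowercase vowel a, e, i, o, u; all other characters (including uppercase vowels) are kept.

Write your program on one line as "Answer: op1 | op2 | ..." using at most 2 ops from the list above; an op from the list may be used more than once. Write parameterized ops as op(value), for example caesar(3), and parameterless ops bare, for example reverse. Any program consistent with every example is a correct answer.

take(3) | drop_vowels

Check, running the answer program on each example:
  "zexcv" -> "zex" -> "zx"
  "yvsfvbnnwkob" -> "yvs" -> "yvs"
  "obv" -> "obv" -> "bv"
  "xrhauu" -> "xrh" -> "xrh"
  "rgx" -> "rgx" -> "rgx"
  "zopxbebtgh" -> "zop" -> "zp"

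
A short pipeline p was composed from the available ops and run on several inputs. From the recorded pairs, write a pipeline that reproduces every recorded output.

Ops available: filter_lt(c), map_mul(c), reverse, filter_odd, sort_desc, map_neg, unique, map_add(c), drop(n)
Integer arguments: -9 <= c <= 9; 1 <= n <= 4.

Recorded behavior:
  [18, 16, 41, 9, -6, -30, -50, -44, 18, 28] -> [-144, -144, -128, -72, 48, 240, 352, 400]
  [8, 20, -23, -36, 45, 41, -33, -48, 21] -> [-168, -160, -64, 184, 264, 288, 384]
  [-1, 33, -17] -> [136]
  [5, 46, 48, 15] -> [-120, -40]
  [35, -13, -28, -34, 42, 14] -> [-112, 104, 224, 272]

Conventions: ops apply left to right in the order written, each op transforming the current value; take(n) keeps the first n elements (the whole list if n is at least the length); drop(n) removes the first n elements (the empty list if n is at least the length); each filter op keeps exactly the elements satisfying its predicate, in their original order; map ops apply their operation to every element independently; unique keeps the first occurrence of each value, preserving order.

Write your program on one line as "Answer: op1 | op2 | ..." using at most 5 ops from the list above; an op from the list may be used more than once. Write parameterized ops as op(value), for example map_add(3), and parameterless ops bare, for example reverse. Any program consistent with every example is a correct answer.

sort_desc | drop(2) | map_mul(8) | map_neg

Check, running the answer program on each example:
  [18, 16, 41, 9, -6, -30, -50, -44, 18, 28] -> [41, 28, 18, 18, 16, 9, -6, -30, -44, -50] -> [18, 18, 16, 9, -6, -30, -44, -50] -> [144, 144, 128, 72, -48, -240, -352, -400] -> [-144, -144, -128, -72, 48, 240, 352, 400]
  [8, 20, -23, -36, 45, 41, -33, -48, 21] -> [45, 41, 21, 20, 8, -23, -33, -36, -48] -> [21, 20, 8, -23, -33, -36, -48] -> [168, 160, 64, -184, -264, -288, -384] -> [-168, -160, -64, 184, 264, 288, 384]
  [-1, 33, -17] -> [33, -1, -17] -> [-17] -> [-136] -> [136]
  [5, 46, 48, 15] -> [48, 46, 15, 5] -> [15, 5] -> [120, 40] -> [-120, -40]
  [35, -13, -28, -34, 42, 14] -> [42, 35, 14, -13, -28, -34] -> [14, -13, -28, -34] -> [112, -104, -224, -272] -> [-112, 104, 224, 272]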